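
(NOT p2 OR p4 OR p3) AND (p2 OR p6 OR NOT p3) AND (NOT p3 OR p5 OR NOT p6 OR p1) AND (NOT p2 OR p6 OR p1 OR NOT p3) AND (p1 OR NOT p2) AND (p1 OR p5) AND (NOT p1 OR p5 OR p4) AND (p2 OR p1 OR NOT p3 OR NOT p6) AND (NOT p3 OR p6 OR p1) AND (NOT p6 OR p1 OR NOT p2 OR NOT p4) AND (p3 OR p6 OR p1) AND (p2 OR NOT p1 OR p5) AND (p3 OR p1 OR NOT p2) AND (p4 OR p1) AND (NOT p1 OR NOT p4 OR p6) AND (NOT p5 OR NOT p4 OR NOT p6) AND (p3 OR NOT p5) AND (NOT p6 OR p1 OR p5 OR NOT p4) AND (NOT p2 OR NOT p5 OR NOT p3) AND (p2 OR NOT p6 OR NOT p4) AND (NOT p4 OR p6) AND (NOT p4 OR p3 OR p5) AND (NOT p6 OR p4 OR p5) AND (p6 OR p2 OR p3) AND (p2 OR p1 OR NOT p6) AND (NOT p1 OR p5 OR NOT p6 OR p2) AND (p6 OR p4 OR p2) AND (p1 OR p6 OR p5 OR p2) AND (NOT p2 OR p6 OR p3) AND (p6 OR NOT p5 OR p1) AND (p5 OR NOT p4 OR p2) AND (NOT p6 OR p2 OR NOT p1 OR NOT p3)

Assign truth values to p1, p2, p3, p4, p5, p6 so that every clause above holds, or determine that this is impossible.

Branch on p1: set p1 = true.
Branch on p5: set p5 = false.
The clause (p4) is unit, so p4 = true.
The clause (p2) is unit, so p2 = true.
The clause (p6) is unit, so p6 = true.
The clause (p3) is unit, so p3 = true.
Every clause now holds.

p1 ↦ true,  p2 ↦ true,  p3 ↦ true,  p4 ↦ true,  p5 ↦ false,  p6 ↦ true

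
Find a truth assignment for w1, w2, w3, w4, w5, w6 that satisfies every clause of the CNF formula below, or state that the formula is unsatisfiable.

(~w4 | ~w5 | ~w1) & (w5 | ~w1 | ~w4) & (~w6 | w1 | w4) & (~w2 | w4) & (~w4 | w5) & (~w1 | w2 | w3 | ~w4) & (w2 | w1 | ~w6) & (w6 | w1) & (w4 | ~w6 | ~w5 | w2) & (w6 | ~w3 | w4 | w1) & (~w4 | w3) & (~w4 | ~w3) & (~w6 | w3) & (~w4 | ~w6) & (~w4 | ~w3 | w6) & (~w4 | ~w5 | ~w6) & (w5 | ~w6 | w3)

Suppose w2 = 0.
Suppose w4 = 0.
Suppose w6 = 0.
(w1) alone gives w1 = 1.
No clause remains; w3, w5 are free.

w1: 1, w2: 0, w3: 0, w4: 0, w5: 0, w6: 0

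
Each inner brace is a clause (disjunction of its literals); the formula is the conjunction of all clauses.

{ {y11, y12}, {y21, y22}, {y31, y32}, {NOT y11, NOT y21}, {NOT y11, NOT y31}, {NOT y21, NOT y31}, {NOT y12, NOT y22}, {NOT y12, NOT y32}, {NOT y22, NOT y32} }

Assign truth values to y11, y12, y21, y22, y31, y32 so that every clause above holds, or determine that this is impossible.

UNSATISFIABLE

Suppose y11 = true.
(NOT y21) alone gives y21 = false.
(y22) alone gives y22 = true.
(NOT y31) alone gives y31 = false.
(y32) alone gives y32 = true.
That conflicts with the unit clause (NOT y32).
Backtrack on y11: now try y11 = false.
(y12) alone gives y12 = true.
(NOT y22) alone gives y22 = false.
(y21) alone gives y21 = true.
(NOT y31) alone gives y31 = false.
(y32) alone gives y32 = true.
That conflicts with the unit clause (NOT y32).
Both values of y11 lead to a conflict.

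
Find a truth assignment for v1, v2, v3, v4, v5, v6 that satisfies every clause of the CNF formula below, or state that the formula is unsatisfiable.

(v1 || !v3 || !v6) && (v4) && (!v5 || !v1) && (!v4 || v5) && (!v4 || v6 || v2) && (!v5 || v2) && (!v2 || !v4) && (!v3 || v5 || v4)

From the singleton clause (v4), v4 = true.
From the singleton clause (v5), v5 = true.
From the singleton clause (!v1), v1 = false.
From the singleton clause (v2), v2 = true.
But (!v2) is also a unit clause — contradiction.

UNSATISFIABLE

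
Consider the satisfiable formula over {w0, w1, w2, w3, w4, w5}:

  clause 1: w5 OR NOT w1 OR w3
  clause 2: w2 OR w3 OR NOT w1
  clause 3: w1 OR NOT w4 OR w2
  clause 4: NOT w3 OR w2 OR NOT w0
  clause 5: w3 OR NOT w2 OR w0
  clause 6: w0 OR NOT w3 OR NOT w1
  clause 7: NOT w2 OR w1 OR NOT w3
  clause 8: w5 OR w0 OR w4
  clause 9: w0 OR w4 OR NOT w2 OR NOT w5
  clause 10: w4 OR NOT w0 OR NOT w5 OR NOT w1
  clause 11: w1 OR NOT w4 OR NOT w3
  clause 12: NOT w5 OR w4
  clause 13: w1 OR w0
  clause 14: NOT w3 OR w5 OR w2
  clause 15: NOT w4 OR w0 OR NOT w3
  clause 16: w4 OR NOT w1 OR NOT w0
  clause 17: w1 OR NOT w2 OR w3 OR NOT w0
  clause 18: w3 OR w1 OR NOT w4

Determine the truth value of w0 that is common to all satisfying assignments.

Suppose w0 = false.
The clause (w1) is unit, so w1 = true.
The clause (NOT w3) is unit, so w3 = false.
The clause (w5) is unit, so w5 = true.
The clause (w2) is unit, so w2 = true.
But (NOT w2) is also a unit clause — contradiction.
So every satisfying assignment has w0 = True.

True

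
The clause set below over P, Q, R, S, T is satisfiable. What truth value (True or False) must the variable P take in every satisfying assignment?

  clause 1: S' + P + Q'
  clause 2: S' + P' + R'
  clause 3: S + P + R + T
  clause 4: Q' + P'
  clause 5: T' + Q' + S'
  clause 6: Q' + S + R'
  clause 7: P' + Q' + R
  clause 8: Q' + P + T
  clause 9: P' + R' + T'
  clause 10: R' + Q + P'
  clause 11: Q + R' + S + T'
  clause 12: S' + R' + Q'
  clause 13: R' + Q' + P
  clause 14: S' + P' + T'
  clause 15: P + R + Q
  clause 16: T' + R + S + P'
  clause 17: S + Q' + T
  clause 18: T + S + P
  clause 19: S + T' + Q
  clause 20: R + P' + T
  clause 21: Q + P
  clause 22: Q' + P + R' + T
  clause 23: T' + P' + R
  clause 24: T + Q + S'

Suppose P = 1.
Unit clause (Q') forces Q = 0.
Unit clause (R') forces R = 0.
Unit clause (T) forces T = 1.
But (T') is also a unit clause — contradiction.
So every satisfying assignment has P = False.

False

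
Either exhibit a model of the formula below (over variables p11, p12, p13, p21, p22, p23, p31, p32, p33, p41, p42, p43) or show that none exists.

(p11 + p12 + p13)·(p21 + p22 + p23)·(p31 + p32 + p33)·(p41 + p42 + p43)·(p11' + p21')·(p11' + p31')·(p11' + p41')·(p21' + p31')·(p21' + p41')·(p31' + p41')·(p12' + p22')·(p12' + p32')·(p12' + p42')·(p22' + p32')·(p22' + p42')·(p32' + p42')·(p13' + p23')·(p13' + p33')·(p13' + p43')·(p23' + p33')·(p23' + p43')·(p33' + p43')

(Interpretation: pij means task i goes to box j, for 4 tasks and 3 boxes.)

UNSATISFIABLE

Try p11 = 0.
Try p12 = 1.
Unit clause (p22') forces p22 = 0.
Unit clause (p32') forces p32 = 0.
Unit clause (p42') forces p42 = 0.
Try p21 = 1.
Unit clause (p31') forces p31 = 0.
Unit clause (p33) forces p33 = 1.
Unit clause (p41') forces p41 = 0.
Unit clause (p43) forces p43 = 1.
But (p43') is also a unit clause — contradiction.
So p21 must be the other value — set p21 = 0.
Unit clause (p23) forces p23 = 1.
Unit clause (p13') forces p13 = 0.
Unit clause (p33') forces p33 = 0.
Unit clause (p31) forces p31 = 1.
Unit clause (p41') forces p41 = 0.
Unit clause (p43) forces p43 = 1.
But (p43') is also a unit clause — contradiction.
Both values of p21 lead to a conflict.
So p12 must be the other value — set p12 = 0.
Unit clause (p13) forces p13 = 1.
Unit clause (p23') forces p23 = 0.
Unit clause (p33') forces p33 = 0.
Unit clause (p43') forces p43 = 0.
Try p21 = 1.
Unit clause (p31') forces p31 = 0.
Unit clause (p32) forces p32 = 1.
Unit clause (p41') forces p41 = 0.
Unit clause (p42) forces p42 = 1.
But (p42') is also a unit clause — contradiction.
So p21 must be the other value — set p21 = 0.
Unit clause (p22) forces p22 = 1.
Unit clause (p32') forces p32 = 0.
Unit clause (p31) forces p31 = 1.
Unit clause (p41') forces p41 = 0.
Unit clause (p42) forces p42 = 1.
But (p42') is also a unit clause — contradiction.
Both values of p21 lead to a conflict.
Both values of p12 lead to a conflict.
So p11 must be the other value — set p11 = 1.
Unit clause (p21') forces p21 = 0.
Unit clause (p31') forces p31 = 0.
Unit clause (p41') forces p41 = 0.
Try p22 = 1.
Unit clause (p12') forces p12 = 0.
Unit clause (p32') forces p32 = 0.
Unit clause (p33) forces p33 = 1.
Unit clause (p42') forces p42 = 0.
Unit clause (p43) forces p43 = 1.
But (p43') is also a unit clause — contradiction.
So p22 must be the other value — set p22 = 0.
Unit clause (p23) forces p23 = 1.
Unit clause (p13') forces p13 = 0.
Unit clause (p33') forces p33 = 0.
Unit clause (p32) forces p32 = 1.
Unit clause (p12') forces p12 = 0.
Unit clause (p42') forces p42 = 0.
Unit clause (p43) forces p43 = 1.
But (p43') is also a unit clause — contradiction.
Both values of p22 lead to a conflict.
Both values of p11 lead to a conflict.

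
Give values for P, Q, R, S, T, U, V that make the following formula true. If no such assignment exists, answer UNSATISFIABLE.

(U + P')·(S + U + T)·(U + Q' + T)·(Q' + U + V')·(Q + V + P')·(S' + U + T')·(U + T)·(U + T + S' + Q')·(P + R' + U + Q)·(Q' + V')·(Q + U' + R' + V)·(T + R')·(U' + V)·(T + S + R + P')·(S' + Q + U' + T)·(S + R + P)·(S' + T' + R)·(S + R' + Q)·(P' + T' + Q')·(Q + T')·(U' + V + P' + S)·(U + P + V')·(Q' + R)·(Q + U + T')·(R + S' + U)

P=0, Q=1, R=1, S=0, T=1, U=0, V=0

Suppose U = 0.
Unit clause (P') forces P = 0.
Unit clause (T) forces T = 1.
Unit clause (S') forces S = 0.
Unit clause (R) forces R = 1.
Unit clause (Q) forces Q = 1.
Unit clause (V') forces V = 0.
Every clause now holds.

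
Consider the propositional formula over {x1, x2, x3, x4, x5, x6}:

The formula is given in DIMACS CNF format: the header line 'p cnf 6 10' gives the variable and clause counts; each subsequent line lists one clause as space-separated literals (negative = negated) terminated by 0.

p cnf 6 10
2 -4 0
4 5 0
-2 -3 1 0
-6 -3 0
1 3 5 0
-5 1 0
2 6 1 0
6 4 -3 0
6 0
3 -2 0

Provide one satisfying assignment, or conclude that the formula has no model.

The clause (x6) is unit, so x6 = True.
The clause (¬x3) is unit, so x3 = False.
The clause (¬x2) is unit, so x2 = False.
The clause (¬x4) is unit, so x4 = False.
The clause (x5) is unit, so x5 = True.
The clause (x1) is unit, so x1 = True.
Every clause now holds.

x1: True; x2: False; x3: False; x4: False; x5: True; x6: True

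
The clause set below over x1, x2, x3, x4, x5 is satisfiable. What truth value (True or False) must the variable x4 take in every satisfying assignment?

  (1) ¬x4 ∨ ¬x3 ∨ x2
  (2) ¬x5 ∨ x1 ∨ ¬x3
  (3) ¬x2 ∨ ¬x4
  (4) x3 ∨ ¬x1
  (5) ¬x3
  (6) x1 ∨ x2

False

Suppose x4 = True.
The clause (¬x2) is unit, so x2 = False.
The clause (¬x3) is unit, so x3 = False.
The clause (¬x1) is unit, so x1 = False.
But (x1) is also a unit clause — contradiction.
So every satisfying assignment has x4 = False.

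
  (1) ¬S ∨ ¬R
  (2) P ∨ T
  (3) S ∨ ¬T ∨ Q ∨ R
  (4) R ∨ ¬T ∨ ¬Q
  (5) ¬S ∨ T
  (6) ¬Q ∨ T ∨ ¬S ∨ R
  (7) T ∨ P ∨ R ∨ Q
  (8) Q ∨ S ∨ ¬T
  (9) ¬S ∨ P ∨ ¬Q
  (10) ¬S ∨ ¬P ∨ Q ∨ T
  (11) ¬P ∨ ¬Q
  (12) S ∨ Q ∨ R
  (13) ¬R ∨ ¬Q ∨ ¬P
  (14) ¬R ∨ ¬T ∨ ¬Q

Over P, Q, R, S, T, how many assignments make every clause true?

There are 2^5 = 32 truth assignments over (P, Q, R, S, T).
Split on P. With P = True, the clauses containing P are satisfied and ¬P drops from the rest; 2 of the 2^4 = 16 assignments to the other variables satisfy what remains.
With P = False, by the same count on the reduced clause set, 1 assignment works.
Total: 2 + 1 = 3.

3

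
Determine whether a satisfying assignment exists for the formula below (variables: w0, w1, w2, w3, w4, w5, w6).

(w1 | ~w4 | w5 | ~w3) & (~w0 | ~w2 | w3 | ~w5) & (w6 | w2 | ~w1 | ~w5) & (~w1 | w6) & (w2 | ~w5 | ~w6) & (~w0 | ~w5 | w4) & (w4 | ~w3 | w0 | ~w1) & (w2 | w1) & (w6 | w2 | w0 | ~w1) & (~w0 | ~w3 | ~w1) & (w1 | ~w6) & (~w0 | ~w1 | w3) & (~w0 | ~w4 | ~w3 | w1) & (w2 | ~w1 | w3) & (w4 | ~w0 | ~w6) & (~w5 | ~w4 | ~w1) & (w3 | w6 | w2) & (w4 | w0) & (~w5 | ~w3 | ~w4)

Yes, satisfiable

Suppose w1 = 1.
(w6) alone gives w6 = 1.
Suppose w2 = 0.
(~w5) alone gives w5 = 0.
(w3) alone gives w3 = 1.
(~w0) alone gives w0 = 0.
(w4) alone gives w4 = 1.
This assignment satisfies each clause.
A satisfying assignment: w0 ↦ 0; w1 ↦ 1; w2 ↦ 0; w3 ↦ 1; w4 ↦ 1; w5 ↦ 0; w6 ↦ 1.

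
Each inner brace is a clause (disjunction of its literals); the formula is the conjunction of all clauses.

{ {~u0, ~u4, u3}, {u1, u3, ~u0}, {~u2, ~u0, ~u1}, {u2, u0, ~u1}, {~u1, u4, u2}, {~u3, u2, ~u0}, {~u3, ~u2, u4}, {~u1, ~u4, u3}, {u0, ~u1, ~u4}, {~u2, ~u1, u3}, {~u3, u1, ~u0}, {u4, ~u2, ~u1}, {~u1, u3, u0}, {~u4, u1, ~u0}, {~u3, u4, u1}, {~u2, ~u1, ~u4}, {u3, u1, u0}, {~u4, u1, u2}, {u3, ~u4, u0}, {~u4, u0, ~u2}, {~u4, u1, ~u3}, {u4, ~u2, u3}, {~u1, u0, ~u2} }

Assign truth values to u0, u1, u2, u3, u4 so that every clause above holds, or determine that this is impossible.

Suppose u0 = 0.
Suppose u2 = 1.
Unit clause (~u4) forces u4 = 0.
Unit clause (~u3) forces u3 = 0.
That conflicts with the unit clause (u3).
So u2 must be the other value — set u2 = 0.
Unit clause (~u1) forces u1 = 0.
Unit clause (u3) forces u3 = 1.
Unit clause (u4) forces u4 = 1.
That conflicts with the unit clause (~u4).
Either choice for u2 ends in contradiction.
So u0 must be the other value — set u0 = 1.
Suppose u4 = 0.
Suppose u1 = 1.
Unit clause (~u2) forces u2 = 0.
That conflicts with the unit clause (u2).
So u1 must be the other value — set u1 = 0.
Unit clause (u3) forces u3 = 1.
That conflicts with the unit clause (~u3).
Either choice for u1 ends in contradiction.
So u4 must be the other value — set u4 = 1.
Unit clause (u3) forces u3 = 1.
Unit clause (u2) forces u2 = 1.
Unit clause (~u1) forces u1 = 0.
That conflicts with the unit clause (u1).
Either choice for u4 ends in contradiction.
Either choice for u0 ends in contradiction.

UNSATISFIABLE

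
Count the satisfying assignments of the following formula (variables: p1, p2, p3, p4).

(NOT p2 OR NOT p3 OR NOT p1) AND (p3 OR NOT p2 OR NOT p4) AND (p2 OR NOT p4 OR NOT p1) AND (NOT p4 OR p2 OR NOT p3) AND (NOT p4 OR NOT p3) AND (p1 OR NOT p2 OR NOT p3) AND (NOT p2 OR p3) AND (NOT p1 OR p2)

3

There are 2^4 = 16 truth assignments over (p1, p2, p3, p4).
Check each against the 8 clauses (columns in the order p1, p2, p3, p4):
  F F F F  ✓ satisfies all
  F F F T  ✓ satisfies all
  F F T F  ✓ satisfies all
  F F T T  ✗ fails (NOT p4 OR p2 OR NOT p3)
  F T F F  ✗ fails (NOT p2 OR p3)
  F T F T  ✗ fails (p3 OR NOT p2 OR NOT p4)
  F T T F  ✗ fails (p1 OR NOT p2 OR NOT p3)
  F T T T  ✗ fails (NOT p4 OR NOT p3)
  T F F F  ✗ fails (NOT p1 OR p2)
  T F F T  ✗ fails (p2 OR NOT p4 OR NOT p1)
  T F T F  ✗ fails (NOT p1 OR p2)
  T F T T  ✗ fails (p2 OR NOT p4 OR NOT p1)
  T T F F  ✗ fails (NOT p2 OR p3)
  T T F T  ✗ fails (p3 OR NOT p2 OR NOT p4)
  T T T F  ✗ fails (NOT p2 OR NOT p3 OR NOT p1)
  T T T T  ✗ fails (NOT p2 OR NOT p3 OR NOT p1)
3 of the 16 rows are models.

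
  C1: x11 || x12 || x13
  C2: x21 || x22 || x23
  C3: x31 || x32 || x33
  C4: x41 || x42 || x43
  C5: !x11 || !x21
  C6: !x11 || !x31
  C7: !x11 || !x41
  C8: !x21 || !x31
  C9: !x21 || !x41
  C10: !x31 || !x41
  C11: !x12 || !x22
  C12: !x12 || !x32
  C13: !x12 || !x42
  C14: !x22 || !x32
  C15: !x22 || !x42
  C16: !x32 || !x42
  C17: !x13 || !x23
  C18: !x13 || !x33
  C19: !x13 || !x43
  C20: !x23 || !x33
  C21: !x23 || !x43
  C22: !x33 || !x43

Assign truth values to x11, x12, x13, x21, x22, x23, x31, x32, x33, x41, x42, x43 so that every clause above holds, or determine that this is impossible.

UNSATISFIABLE

Suppose x11 = false.
Suppose x12 = true.
The clause (!x22) is unit, so x22 = false.
The clause (!x32) is unit, so x32 = false.
The clause (!x42) is unit, so x42 = false.
Suppose x21 = true.
The clause (!x31) is unit, so x31 = false.
The clause (x33) is unit, so x33 = true.
The clause (!x41) is unit, so x41 = false.
The clause (x43) is unit, so x43 = true.
But (!x43) is also a unit clause — contradiction.
That branch fails; take x21 = false instead.
The clause (x23) is unit, so x23 = true.
The clause (!x13) is unit, so x13 = false.
The clause (!x33) is unit, so x33 = false.
The clause (x31) is unit, so x31 = true.
The clause (!x41) is unit, so x41 = false.
The clause (x43) is unit, so x43 = true.
But (!x43) is also a unit clause — contradiction.
Both values of x21 lead to a conflict.
That branch fails; take x12 = false instead.
The clause (x13) is unit, so x13 = true.
The clause (!x23) is unit, so x23 = false.
The clause (!x33) is unit, so x33 = false.
The clause (!x43) is unit, so x43 = false.
Suppose x21 = true.
The clause (!x31) is unit, so x31 = false.
The clause (x32) is unit, so x32 = true.
The clause (!x41) is unit, so x41 = false.
The clause (x42) is unit, so x42 = true.
But (!x42) is also a unit clause — contradiction.
That branch fails; take x21 = false instead.
The clause (x22) is unit, so x22 = true.
The clause (!x32) is unit, so x32 = false.
The clause (x31) is unit, so x31 = true.
The clause (!x41) is unit, so x41 = false.
The clause (x42) is unit, so x42 = true.
But (!x42) is also a unit clause — contradiction.
Both values of x21 lead to a conflict.
Both values of x12 lead to a conflict.
That branch fails; take x11 = true instead.
The clause (!x21) is unit, so x21 = false.
The clause (!x31) is unit, so x31 = false.
The clause (!x41) is unit, so x41 = false.
Suppose x22 = true.
The clause (!x12) is unit, so x12 = false.
The clause (!x32) is unit, so x32 = false.
The clause (x33) is unit, so x33 = true.
The clause (!x42) is unit, so x42 = false.
The clause (x43) is unit, so x43 = true.
But (!x43) is also a unit clause — contradiction.
That branch fails; take x22 = false instead.
The clause (x23) is unit, so x23 = true.
The clause (!x13) is unit, so x13 = false.
The clause (!x33) is unit, so x33 = false.
The clause (x32) is unit, so x32 = true.
The clause (!x12) is unit, so x12 = false.
The clause (!x42) is unit, so x42 = false.
The clause (x43) is unit, so x43 = true.
But (!x43) is also a unit clause — contradiction.
Both values of x22 lead to a conflict.
Both values of x11 lead to a conflict.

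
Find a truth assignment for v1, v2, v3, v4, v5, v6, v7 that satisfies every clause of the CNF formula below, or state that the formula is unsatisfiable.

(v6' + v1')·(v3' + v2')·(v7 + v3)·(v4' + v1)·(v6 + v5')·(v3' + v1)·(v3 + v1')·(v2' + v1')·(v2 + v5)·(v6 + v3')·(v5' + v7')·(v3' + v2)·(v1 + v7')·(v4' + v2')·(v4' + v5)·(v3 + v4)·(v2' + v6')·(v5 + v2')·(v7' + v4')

UNSATISFIABLE

Suppose v6 = 0.
The clause (v5') is unit, so v5 = 0.
The clause (v2) is unit, so v2 = 1.
That conflicts with the unit clause (v2').
Backtrack on v6: now try v6 = 1.
The clause (v1') is unit, so v1 = 0.
The clause (v4') is unit, so v4 = 0.
The clause (v3') is unit, so v3 = 0.
That conflicts with the unit clause (v3).
Either choice for v6 ends in contradiction.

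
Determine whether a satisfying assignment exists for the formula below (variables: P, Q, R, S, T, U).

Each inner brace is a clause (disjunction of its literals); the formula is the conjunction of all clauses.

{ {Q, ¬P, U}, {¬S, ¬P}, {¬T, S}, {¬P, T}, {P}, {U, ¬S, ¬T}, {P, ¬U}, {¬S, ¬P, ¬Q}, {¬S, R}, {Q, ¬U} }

No, unsatisfiable

From the singleton clause (P), P = True.
From the singleton clause (¬S), S = False.
From the singleton clause (¬T), T = False.
But (T) is also a unit clause — contradiction.
No assignment satisfies every clause.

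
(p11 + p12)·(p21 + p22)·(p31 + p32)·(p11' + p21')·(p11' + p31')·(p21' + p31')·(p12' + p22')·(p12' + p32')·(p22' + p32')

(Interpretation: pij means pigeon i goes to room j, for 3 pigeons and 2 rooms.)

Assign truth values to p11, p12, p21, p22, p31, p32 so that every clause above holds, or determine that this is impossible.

Suppose p11 = 1.
(p21') alone gives p21 = 0.
(p22) alone gives p22 = 1.
(p31') alone gives p31 = 0.
(p32) alone gives p32 = 1.
That conflicts with the unit clause (p32').
Backtrack on p11: now try p11 = 0.
(p12) alone gives p12 = 1.
(p22') alone gives p22 = 0.
(p21) alone gives p21 = 1.
(p31') alone gives p31 = 0.
(p32) alone gives p32 = 1.
That conflicts with the unit clause (p32').
Neither p11 = 1 nor p11 = 0 works.

UNSATISFIABLE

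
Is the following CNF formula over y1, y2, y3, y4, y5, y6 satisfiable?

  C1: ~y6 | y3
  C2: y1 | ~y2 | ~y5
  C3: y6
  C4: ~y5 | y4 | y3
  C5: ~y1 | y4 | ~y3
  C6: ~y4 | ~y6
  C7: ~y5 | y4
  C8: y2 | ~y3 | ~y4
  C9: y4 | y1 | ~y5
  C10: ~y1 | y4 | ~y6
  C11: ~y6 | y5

Unit clause (y6) forces y6 = 1.
Unit clause (y3) forces y3 = 1.
Unit clause (~y4) forces y4 = 0.
Unit clause (~y1) forces y1 = 0.
Unit clause (~y5) forces y5 = 0.
But (y5) is also a unit clause — contradiction.
No assignment satisfies every clause.

No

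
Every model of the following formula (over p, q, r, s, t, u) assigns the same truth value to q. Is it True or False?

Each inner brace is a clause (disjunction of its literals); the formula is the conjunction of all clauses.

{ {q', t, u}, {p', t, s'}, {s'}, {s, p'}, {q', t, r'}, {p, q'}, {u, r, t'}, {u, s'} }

False

Suppose q = 1.
The clause (s') is unit, so s = 0.
The clause (p') is unit, so p = 0.
But (p) is also a unit clause — contradiction.
So every satisfying assignment has q = False.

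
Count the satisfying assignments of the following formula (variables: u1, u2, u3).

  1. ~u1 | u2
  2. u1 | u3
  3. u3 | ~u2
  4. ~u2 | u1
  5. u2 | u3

There are 2^3 = 8 truth assignments over (u1, u2, u3).
Check each against the 5 clauses (columns in the order u1, u2, u3):
  F F F  ✗ fails (u1 | u3)
  F F T  ✓ satisfies all
  F T F  ✗ fails (u1 | u3)
  F T T  ✗ fails (~u2 | u1)
  T F F  ✗ fails (~u1 | u2)
  T F T  ✗ fails (~u1 | u2)
  T T F  ✗ fails (u3 | ~u2)
  T T T  ✓ satisfies all
2 of the 8 rows are models.

2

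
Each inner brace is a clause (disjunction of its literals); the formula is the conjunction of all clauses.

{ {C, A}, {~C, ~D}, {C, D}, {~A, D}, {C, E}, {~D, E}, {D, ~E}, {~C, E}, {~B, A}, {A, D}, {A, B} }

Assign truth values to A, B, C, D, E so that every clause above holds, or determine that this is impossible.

Case C = 0:
Unit clause (A) forces A = 1.
Unit clause (D) forces D = 1.
Unit clause (E) forces E = 1.
All clauses hold; B can take either value.

A: 1, B: 1, C: 0, D: 1, E: 1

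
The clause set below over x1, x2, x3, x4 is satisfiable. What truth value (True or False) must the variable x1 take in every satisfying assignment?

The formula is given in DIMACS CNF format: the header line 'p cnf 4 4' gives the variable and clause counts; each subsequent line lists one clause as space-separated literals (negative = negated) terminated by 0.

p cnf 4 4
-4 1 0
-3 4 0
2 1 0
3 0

True

Suppose x1 = False.
From the singleton clause (¬x4), x4 = False.
From the singleton clause (¬x3), x3 = False.
That conflicts with the unit clause (x3).
So every satisfying assignment has x1 = True.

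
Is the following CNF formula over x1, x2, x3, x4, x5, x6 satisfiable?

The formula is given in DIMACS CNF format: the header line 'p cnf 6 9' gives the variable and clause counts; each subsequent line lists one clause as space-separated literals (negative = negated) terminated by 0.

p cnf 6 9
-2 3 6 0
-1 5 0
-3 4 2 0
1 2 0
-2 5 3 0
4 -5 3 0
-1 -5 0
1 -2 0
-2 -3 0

Branch on x1: set x1 = False.
The clause (x2) is unit, so x2 = True.
Now (¬x2) is unsatisfied and unit — conflict.
Undo x1 and try x1 = True.
The clause (x5) is unit, so x5 = True.
Now (¬x5) is unsatisfied and unit — conflict.
Neither x1 = True nor x1 = False works.
No assignment satisfies every clause.

Unsatisfiable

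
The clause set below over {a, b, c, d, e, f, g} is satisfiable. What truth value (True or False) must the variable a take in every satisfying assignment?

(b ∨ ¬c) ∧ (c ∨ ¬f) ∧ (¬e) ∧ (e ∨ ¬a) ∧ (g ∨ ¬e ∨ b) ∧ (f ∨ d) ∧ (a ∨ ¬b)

Suppose a = True.
From the singleton clause (¬e), e = False.
But (e) is also a unit clause — contradiction.
So every satisfying assignment has a = False.

False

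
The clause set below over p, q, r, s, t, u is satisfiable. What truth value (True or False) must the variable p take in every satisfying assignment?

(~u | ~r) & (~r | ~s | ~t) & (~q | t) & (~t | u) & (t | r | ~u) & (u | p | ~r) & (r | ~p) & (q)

False

Suppose p = 1.
(r) alone gives r = 1.
(~u) alone gives u = 0.
(~t) alone gives t = 0.
(~q) alone gives q = 0.
But (q) is also a unit clause — contradiction.
So every satisfying assignment has p = False.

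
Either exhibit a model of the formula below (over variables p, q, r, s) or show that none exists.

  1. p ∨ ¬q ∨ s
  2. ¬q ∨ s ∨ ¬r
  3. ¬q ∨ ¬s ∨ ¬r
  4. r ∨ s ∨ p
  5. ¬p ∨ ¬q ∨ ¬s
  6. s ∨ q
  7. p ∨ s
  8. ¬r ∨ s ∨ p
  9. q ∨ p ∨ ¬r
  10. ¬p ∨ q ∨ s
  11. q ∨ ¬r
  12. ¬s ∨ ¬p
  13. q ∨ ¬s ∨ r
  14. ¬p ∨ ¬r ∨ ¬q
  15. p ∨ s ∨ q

p ↦ True, q ↦ True, r ↦ False, s ↦ False

Try s = False.
From the singleton clause (q), q = True.
From the singleton clause (p), p = True.
From the singleton clause (¬r), r = False.
This assignment satisfies each clause.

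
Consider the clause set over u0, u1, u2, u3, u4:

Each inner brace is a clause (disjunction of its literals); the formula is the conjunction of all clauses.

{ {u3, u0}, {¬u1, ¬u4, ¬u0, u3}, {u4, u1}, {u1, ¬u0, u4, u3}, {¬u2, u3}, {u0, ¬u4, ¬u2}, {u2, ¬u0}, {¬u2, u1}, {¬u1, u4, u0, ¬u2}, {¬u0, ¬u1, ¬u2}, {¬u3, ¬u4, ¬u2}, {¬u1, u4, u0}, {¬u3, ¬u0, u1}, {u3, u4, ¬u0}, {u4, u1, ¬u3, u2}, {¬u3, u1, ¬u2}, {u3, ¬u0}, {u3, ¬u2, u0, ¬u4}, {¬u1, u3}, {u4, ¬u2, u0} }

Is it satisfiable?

Yes, satisfiable

Suppose u3 = True.
Suppose u4 = True.
Unit clause (¬u2) forces u2 = False.
Unit clause (¬u0) forces u0 = False.
Every clause is now satisfied; u1 is unconstrained.
A satisfying assignment: u0=False; u1=True; u2=False; u3=True; u4=True.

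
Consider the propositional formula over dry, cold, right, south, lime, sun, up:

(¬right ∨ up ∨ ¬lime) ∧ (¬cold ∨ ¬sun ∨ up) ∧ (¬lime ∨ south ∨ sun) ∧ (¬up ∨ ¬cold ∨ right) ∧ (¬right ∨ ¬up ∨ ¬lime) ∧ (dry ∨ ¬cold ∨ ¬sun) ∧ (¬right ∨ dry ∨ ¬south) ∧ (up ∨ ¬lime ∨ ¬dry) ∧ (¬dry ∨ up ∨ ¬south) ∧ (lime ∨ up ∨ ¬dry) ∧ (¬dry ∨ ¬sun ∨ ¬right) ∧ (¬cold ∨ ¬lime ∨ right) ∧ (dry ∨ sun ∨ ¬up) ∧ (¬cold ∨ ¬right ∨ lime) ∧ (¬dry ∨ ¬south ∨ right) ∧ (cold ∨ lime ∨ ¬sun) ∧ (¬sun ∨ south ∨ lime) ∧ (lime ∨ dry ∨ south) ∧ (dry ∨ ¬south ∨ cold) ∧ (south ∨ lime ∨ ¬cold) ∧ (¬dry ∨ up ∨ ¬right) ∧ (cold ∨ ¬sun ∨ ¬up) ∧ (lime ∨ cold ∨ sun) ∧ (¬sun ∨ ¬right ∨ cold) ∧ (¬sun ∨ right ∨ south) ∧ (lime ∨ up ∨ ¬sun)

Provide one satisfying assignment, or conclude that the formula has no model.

dry: False,  cold: True,  right: False,  south: True,  lime: False,  sun: False,  up: False

Case right = False:
Case up = False:
Case cold = True:
Unit clause (¬sun) forces sun = False.
Unit clause (¬lime) forces lime = False.
Unit clause (¬dry) forces dry = False.
Unit clause (south) forces south = True.
All clauses are satisfied.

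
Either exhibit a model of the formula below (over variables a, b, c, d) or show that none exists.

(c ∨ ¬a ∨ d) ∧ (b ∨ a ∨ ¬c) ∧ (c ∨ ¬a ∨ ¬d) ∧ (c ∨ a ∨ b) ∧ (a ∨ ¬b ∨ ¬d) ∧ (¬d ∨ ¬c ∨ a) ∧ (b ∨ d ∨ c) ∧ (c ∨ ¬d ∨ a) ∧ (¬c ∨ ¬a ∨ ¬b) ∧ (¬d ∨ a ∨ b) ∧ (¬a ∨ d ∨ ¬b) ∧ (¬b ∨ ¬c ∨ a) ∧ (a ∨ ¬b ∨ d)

Case c = True:
Case b = False:
From the singleton clause (a), a = True.
All clauses hold; d can take either value.

a: True,  b: False,  c: True,  d: False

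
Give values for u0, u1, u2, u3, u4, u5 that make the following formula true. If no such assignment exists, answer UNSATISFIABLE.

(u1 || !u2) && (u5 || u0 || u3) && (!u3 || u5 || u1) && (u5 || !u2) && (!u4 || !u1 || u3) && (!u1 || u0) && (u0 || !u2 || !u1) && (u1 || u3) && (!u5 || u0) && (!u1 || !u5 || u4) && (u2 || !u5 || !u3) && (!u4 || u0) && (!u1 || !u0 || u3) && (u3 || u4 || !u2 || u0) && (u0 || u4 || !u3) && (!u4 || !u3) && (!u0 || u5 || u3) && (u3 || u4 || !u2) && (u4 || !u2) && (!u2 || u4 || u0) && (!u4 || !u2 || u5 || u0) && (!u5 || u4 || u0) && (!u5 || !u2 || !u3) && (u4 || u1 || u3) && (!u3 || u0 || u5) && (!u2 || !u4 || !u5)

Branch on u1: set u1 = true.
From the singleton clause (u0), u0 = true.
From the singleton clause (u3), u3 = true.
From the singleton clause (!u4), u4 = false.
From the singleton clause (!u5), u5 = false.
From the singleton clause (!u2), u2 = false.
This assignment satisfies each clause.

u0: true; u1: true; u2: false; u3: true; u4: false; u5: false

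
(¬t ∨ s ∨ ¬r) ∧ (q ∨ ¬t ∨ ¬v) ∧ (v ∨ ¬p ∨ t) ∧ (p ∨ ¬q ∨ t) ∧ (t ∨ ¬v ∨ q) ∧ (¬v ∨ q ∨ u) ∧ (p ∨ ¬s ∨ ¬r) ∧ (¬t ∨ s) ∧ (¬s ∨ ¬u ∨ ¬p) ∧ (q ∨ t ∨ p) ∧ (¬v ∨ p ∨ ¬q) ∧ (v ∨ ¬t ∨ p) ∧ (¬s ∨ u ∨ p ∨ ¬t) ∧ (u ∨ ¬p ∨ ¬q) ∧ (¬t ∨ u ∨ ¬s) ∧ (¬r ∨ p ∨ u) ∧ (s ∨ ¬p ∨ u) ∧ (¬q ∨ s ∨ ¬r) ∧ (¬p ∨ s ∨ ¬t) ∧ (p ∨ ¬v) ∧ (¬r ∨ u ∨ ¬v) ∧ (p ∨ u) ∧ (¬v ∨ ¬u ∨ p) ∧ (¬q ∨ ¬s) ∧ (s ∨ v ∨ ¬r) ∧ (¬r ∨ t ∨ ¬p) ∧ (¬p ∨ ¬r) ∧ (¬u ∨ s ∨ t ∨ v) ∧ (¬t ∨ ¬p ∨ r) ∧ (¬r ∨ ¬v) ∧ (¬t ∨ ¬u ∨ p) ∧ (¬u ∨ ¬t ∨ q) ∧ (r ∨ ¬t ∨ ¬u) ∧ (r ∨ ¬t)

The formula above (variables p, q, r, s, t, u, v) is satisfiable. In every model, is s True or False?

False

Suppose s = True.
Unit clause (¬q) forces q = False.
Branch on t: set t = False.
Unit clause (¬v) forces v = False.
Unit clause (¬p) forces p = False.
But (p) is also a unit clause — contradiction.
So t must be the other value — set t = True.
Unit clause (¬v) forces v = False.
Unit clause (p) forces p = True.
Unit clause (¬u) forces u = False.
But (u) is also a unit clause — contradiction.
Both values of t lead to a conflict.
So every satisfying assignment has s = False.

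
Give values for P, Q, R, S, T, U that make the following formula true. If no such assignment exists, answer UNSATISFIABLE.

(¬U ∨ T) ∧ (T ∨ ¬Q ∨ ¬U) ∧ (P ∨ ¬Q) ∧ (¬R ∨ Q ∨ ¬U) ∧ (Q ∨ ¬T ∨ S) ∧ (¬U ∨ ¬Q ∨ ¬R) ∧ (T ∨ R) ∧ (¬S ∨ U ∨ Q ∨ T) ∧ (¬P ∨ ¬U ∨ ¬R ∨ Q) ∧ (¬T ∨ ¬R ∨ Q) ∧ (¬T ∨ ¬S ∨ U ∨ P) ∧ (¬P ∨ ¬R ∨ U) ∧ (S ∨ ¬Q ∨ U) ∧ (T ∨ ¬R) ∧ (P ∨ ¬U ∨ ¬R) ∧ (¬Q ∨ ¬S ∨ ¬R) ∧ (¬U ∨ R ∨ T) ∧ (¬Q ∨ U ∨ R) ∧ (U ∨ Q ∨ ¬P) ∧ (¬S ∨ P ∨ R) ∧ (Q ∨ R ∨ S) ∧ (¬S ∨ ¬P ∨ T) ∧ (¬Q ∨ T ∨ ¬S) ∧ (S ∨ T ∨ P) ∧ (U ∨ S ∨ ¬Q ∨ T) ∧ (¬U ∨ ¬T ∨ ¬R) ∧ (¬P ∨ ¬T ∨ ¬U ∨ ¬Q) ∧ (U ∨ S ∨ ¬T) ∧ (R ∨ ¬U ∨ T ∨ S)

P: True,  Q: False,  R: False,  S: True,  T: True,  U: True

Case U = True:
(T) alone gives T = True.
(¬R) alone gives R = False.
Case P = True:
(¬Q) alone gives Q = False.
(S) alone gives S = True.
This assignment satisfies each clause.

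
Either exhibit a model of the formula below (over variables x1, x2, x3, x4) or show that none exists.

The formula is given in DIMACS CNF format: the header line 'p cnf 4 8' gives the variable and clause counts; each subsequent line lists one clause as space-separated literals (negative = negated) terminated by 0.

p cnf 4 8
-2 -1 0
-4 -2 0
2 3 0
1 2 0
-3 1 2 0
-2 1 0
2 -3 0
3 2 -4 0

UNSATISFIABLE

Try x2 = False.
From the singleton clause (x3), x3 = True.
But (¬x3) is also a unit clause — contradiction.
Undo x2 and try x2 = True.
From the singleton clause (¬x1), x1 = False.
But (x1) is also a unit clause — contradiction.
Both values of x2 lead to a conflict.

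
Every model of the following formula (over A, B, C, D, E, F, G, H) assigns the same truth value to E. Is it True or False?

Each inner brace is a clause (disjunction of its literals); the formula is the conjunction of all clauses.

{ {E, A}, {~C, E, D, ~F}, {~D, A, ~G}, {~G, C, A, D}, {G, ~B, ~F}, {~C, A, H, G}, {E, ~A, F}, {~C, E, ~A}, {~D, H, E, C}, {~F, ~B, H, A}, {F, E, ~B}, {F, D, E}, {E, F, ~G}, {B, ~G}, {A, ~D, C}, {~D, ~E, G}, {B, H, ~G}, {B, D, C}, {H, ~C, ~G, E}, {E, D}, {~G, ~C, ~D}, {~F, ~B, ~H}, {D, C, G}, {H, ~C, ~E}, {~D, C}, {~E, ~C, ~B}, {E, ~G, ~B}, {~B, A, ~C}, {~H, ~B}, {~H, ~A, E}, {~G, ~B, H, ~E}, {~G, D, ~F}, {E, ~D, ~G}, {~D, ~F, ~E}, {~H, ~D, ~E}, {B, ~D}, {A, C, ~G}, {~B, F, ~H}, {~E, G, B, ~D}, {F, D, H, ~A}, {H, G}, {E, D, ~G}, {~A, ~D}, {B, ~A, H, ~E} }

Suppose E = 0.
Unit clause (A) forces A = 1.
Unit clause (F) forces F = 1.
Unit clause (~C) forces C = 0.
Unit clause (D) forces D = 1.
But (~D) is also a unit clause — contradiction.
So every satisfying assignment has E = True.

True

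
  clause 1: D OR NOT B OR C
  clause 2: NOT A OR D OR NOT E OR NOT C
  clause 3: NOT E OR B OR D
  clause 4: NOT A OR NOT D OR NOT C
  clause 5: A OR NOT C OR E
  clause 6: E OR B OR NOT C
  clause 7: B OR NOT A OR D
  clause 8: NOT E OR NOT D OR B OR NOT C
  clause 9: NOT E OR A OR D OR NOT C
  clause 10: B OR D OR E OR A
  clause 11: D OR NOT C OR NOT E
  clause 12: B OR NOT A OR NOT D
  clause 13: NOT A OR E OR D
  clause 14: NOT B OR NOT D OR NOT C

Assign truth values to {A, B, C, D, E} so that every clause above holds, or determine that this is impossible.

A ↦ false, B ↦ false, C ↦ false, D ↦ true, E ↦ false

Case D = true:
Case A = false:
Case C = false:
No clause remains; B, E are free.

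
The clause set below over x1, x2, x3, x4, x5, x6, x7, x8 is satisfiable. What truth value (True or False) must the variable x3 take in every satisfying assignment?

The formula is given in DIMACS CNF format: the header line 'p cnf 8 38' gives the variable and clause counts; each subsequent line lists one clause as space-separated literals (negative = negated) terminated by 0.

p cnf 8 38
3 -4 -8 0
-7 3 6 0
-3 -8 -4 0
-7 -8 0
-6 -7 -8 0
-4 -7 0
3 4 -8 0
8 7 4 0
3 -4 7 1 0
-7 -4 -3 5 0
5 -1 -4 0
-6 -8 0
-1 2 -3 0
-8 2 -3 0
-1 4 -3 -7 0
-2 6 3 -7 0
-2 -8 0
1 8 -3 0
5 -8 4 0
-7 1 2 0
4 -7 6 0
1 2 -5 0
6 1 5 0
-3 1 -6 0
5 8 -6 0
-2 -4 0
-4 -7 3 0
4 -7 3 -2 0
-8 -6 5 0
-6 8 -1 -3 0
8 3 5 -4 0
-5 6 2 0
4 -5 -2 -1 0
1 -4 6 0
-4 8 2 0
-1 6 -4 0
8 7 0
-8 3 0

Suppose x3 = True.
Suppose x8 = False.
The clause (x1) is unit, so x1 = True.
The clause (x2) is unit, so x2 = True.
The clause (¬x4) is unit, so x4 = False.
The clause (x7) is unit, so x7 = True.
But (¬x7) is also a unit clause — contradiction.
Backtrack on x8: now try x8 = True.
The clause (¬x4) is unit, so x4 = False.
The clause (¬x7) is unit, so x7 = False.
The clause (¬x6) is unit, so x6 = False.
The clause (x2) is unit, so x2 = True.
But (¬x2) is also a unit clause — contradiction.
Both values of x8 lead to a conflict.
So every satisfying assignment has x3 = False.

False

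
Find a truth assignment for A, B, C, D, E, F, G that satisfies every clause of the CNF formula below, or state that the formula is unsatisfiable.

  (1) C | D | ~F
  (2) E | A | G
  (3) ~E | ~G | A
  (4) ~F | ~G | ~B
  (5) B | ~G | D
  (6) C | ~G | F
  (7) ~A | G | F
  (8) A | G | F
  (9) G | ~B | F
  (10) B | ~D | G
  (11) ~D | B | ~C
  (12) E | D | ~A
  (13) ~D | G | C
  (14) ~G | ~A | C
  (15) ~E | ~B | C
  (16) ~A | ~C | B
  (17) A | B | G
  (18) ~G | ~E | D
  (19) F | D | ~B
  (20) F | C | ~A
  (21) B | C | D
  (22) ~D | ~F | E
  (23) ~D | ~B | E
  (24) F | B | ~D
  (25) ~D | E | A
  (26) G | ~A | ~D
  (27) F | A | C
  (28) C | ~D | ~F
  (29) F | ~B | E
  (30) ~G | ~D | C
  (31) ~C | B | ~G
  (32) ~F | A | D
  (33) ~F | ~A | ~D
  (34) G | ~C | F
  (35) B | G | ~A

Case C = 1:
Case D = 0:
Case B = 1:
(F) alone gives F = 1.
(~G) alone gives G = 0.
(A) alone gives A = 1.
(E) alone gives E = 1.
All clauses are satisfied.

A ↦ 1,  B ↦ 1,  C ↦ 1,  D ↦ 0,  E ↦ 1,  F ↦ 1,  G ↦ 0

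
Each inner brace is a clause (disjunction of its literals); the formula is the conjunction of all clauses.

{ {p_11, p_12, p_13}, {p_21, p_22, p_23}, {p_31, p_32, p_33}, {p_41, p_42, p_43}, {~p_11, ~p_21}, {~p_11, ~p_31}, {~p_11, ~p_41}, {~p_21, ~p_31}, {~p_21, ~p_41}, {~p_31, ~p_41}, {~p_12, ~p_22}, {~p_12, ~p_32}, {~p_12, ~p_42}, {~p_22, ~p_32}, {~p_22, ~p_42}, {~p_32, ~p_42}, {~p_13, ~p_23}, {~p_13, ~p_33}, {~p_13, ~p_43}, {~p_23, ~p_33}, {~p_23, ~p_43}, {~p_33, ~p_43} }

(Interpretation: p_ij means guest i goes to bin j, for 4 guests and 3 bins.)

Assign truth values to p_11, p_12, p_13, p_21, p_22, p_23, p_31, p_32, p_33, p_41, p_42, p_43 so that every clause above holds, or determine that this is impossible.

Case p_11 = 0:
Case p_12 = 1:
(~p_22) alone gives p_22 = 0.
(~p_32) alone gives p_32 = 0.
(~p_42) alone gives p_42 = 0.
Case p_21 = 1:
(~p_31) alone gives p_31 = 0.
(p_33) alone gives p_33 = 1.
(~p_41) alone gives p_41 = 0.
(p_43) alone gives p_43 = 1.
Now (~p_43) is unsatisfied and unit — conflict.
Backtrack on p_21: now try p_21 = 0.
(p_23) alone gives p_23 = 1.
(~p_13) alone gives p_13 = 0.
(~p_33) alone gives p_33 = 0.
(p_31) alone gives p_31 = 1.
(~p_41) alone gives p_41 = 0.
(p_43) alone gives p_43 = 1.
Now (~p_43) is unsatisfied and unit — conflict.
Neither p_21 = 1 nor p_21 = 0 works.
Backtrack on p_12: now try p_12 = 0.
(p_13) alone gives p_13 = 1.
(~p_23) alone gives p_23 = 0.
(~p_33) alone gives p_33 = 0.
(~p_43) alone gives p_43 = 0.
Case p_21 = 1:
(~p_31) alone gives p_31 = 0.
(p_32) alone gives p_32 = 1.
(~p_41) alone gives p_41 = 0.
(p_42) alone gives p_42 = 1.
Now (~p_42) is unsatisfied and unit — conflict.
Backtrack on p_21: now try p_21 = 0.
(p_22) alone gives p_22 = 1.
(~p_32) alone gives p_32 = 0.
(p_31) alone gives p_31 = 1.
(~p_41) alone gives p_41 = 0.
(p_42) alone gives p_42 = 1.
Now (~p_42) is unsatisfied and unit — conflict.
Neither p_21 = 1 nor p_21 = 0 works.
Neither p_12 = 1 nor p_12 = 0 works.
Backtrack on p_11: now try p_11 = 1.
(~p_21) alone gives p_21 = 0.
(~p_31) alone gives p_31 = 0.
(~p_41) alone gives p_41 = 0.
Case p_22 = 1:
(~p_12) alone gives p_12 = 0.
(~p_32) alone gives p_32 = 0.
(p_33) alone gives p_33 = 1.
(~p_42) alone gives p_42 = 0.
(p_43) alone gives p_43 = 1.
Now (~p_43) is unsatisfied and unit — conflict.
Backtrack on p_22: now try p_22 = 0.
(p_23) alone gives p_23 = 1.
(~p_13) alone gives p_13 = 0.
(~p_33) alone gives p_33 = 0.
(p_32) alone gives p_32 = 1.
(~p_12) alone gives p_12 = 0.
(~p_42) alone gives p_42 = 0.
(p_43) alone gives p_43 = 1.
Now (~p_43) is unsatisfied and unit — conflict.
Neither p_22 = 1 nor p_22 = 0 works.
Neither p_11 = 1 nor p_11 = 0 works.

UNSATISFIABLE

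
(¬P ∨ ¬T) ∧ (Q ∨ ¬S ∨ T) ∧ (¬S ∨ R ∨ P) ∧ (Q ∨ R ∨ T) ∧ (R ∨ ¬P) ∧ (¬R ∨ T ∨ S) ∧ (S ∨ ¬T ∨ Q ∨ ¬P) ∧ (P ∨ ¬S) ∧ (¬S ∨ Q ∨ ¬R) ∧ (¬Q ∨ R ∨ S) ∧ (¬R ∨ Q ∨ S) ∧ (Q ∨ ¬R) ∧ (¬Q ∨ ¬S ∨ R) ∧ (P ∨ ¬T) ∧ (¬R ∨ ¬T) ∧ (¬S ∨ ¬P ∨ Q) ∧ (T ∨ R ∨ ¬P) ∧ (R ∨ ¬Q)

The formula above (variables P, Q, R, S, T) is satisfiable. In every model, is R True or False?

True

Suppose R = False.
Unit clause (¬P) forces P = False.
Unit clause (¬S) forces S = False.
Unit clause (¬Q) forces Q = False.
Unit clause (T) forces T = True.
That conflicts with the unit clause (¬T).
So every satisfying assignment has R = True.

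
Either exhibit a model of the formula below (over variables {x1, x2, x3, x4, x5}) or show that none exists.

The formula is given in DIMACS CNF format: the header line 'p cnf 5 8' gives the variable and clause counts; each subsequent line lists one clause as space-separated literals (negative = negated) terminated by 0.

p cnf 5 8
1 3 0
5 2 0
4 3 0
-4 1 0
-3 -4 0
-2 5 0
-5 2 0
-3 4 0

Suppose x1 = True.
Suppose x5 = True.
The clause (x2) is unit, so x2 = True.
Suppose x4 = True.
The clause (¬x3) is unit, so x3 = False.
Every clause now holds.

x1: True; x2: True; x3: False; x4: True; x5: True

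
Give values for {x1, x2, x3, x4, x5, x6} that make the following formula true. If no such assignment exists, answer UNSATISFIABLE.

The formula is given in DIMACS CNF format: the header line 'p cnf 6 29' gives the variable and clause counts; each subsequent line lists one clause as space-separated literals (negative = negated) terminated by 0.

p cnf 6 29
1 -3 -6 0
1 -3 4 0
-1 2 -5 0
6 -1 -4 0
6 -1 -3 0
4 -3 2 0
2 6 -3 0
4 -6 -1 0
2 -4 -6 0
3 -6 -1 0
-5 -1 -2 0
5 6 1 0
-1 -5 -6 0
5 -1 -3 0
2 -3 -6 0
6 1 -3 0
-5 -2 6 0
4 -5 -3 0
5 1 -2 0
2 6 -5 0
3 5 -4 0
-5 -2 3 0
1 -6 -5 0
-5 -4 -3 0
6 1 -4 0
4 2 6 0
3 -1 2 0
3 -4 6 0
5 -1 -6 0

Try x1 = True.
Try x2 = True.
(¬x5) alone gives x5 = False.
(¬x3) alone gives x3 = False.
(¬x6) alone gives x6 = False.
(¬x4) alone gives x4 = False.
This assignment satisfies each clause.

x1: True; x2: True; x3: False; x4: False; x5: False; x6: False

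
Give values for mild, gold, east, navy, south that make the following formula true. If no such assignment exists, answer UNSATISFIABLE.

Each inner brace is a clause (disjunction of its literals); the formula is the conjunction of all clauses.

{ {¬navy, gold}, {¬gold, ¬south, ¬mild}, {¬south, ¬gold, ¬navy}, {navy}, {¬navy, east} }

The clause (navy) is unit, so navy = True.
The clause (gold) is unit, so gold = True.
The clause (¬south) is unit, so south = False.
The clause (east) is unit, so east = True.
Every clause is now satisfied; mild is unconstrained.

mild ↦ True; gold ↦ True; east ↦ True; navy ↦ True; south ↦ False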